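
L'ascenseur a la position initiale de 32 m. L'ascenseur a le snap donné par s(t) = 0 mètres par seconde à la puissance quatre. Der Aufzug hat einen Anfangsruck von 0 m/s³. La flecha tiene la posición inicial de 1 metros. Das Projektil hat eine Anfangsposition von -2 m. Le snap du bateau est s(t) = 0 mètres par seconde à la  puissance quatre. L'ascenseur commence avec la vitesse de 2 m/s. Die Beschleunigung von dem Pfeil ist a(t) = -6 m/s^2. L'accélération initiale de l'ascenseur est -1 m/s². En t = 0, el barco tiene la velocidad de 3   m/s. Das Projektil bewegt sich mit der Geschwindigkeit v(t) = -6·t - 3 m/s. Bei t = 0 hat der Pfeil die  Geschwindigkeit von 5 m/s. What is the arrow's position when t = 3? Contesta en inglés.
We must find the antiderivative of our acceleration equation a(t) = -6 2 times. Taking ∫a(t)dt and applying v(0) = 5, we find v(t) = 5 - 6·t. Taking ∫v(t)dt and applying x(0) = 1, we find x(t) = -3·t^2 + 5·t + 1. From the given position equation x(t) = -3·t^2 + 5·t + 1, we substitute t = 3 to get x = -11.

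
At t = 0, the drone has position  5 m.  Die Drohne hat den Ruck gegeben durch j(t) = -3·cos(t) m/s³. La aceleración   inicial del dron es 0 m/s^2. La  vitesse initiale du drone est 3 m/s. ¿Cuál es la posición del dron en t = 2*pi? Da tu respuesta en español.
Partiendo de la sacudida j(t) = -3·cos(t), tomamos 3 antiderivadas. La integral de la sacudida es la aceleración. Usando a(0) = 0, obtenemos a(t) = -3·sin(t). La integral de la aceleración es la velocidad. Usando v(0) = 3, obtenemos v(t) = 3·cos(t). Tomando ∫v(t)dt y aplicando x(0) = 5, encontramos x(t) = 3·sin(t) + 5. Usando x(t) = 3·sin(t) + 5 y sustituyendo t = 2*pi, encontramos x = 5.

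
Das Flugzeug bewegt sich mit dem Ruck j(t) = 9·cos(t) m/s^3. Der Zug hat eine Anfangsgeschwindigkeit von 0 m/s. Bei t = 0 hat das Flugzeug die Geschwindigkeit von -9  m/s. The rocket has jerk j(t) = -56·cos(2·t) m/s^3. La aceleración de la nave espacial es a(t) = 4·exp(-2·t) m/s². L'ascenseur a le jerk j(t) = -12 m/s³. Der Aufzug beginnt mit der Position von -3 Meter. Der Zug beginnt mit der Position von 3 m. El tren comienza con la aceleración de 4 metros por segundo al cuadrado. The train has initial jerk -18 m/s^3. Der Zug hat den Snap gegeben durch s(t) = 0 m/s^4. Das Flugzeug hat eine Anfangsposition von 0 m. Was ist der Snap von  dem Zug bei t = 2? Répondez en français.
De l'équation du snap s(t) = 0, nous substituons t = 2 pour obtenir s = 0.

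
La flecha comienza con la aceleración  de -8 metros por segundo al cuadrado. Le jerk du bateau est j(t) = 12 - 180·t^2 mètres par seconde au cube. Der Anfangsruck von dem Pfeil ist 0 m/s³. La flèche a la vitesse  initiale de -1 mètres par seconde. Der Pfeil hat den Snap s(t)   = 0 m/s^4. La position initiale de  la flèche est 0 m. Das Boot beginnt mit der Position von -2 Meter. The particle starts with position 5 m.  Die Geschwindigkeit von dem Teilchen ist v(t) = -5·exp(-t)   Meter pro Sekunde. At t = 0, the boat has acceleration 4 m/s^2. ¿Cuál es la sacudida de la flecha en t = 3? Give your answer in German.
Ausgehend von dem Snap s(t) = 0, nehmen wir 1 Integral. Mit ∫s(t)dt und Anwendung von j(0) = 0, finden wir j(t) = 0. Aus der Gleichung für den Ruck j(t) = 0, setzen wir t = 3 ein und erhalten j = 0.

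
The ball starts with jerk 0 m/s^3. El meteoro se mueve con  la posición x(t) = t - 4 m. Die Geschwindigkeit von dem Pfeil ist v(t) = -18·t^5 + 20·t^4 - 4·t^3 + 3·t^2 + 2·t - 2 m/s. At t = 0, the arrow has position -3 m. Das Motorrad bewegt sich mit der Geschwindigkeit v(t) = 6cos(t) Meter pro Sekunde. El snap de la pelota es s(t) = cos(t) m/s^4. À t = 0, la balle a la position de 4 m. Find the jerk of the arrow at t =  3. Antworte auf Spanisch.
Partiendo de la velocidad v(t) = -18·t^5 + 20·t^4 - 4·t^3 + 3·t^2 + 2·t - 2, tomamos 2 derivadas. Derivando la velocidad, obtenemos la aceleración: a(t) = -90·t^4 + 80·t^3 - 12·t^2 + 6·t + 2. Tomando d/dt de a(t), encontramos j(t) = -360·t^3 + 240·t^2 - 24·t + 6. Tenemos la sacudida j(t) = -360·t^3 + 240·t^2 - 24·t + 6. Sustituyendo t = 3: j(3) = -7626.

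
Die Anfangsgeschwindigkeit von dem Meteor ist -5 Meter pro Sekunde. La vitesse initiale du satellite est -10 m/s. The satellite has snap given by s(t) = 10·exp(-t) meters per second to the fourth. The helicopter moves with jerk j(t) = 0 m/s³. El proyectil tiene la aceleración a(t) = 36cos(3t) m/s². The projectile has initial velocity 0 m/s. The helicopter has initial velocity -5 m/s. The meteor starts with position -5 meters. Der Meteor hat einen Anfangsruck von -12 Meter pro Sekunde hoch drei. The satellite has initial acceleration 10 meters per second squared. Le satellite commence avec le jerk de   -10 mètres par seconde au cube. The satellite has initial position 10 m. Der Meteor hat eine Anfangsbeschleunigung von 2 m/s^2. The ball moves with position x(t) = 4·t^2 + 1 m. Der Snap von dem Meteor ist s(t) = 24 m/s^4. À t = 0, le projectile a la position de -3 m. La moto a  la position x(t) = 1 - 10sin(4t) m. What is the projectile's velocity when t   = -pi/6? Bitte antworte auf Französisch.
Pour résoudre ceci, nous devons prendre 1 intégrale de notre équation de l'accélération a(t) = 36·cos(3·t). En prenant ∫a(t)dt et en appliquant v(0) = 0, nous trouvons v(t) = 12·sin(3·t). En utilisant v(t) = 12·sin(3·t) et en substituant t = -pi/6, nous trouvons v = -12.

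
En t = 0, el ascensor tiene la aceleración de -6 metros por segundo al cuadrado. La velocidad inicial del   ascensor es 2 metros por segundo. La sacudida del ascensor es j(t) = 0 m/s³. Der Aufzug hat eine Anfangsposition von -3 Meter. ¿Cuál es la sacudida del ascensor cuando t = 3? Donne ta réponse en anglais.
We have jerk j(t) = 0. Substituting t = 3: j(3) = 0.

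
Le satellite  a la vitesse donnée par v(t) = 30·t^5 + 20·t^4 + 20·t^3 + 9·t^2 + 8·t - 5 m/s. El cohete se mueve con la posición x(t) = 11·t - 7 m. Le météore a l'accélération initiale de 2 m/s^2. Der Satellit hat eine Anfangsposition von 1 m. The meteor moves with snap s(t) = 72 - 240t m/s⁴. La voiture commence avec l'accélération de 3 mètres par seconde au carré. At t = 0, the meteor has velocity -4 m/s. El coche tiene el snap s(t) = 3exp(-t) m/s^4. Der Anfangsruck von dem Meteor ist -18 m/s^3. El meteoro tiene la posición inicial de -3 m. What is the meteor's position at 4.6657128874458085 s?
Starting from snap s(t) = 72 - 240·t, we take 4 antiderivatives. The antiderivative of snap, with j(0) = -18, gives jerk: j(t) = -120·t^2 + 72·t - 18. The integral of jerk is acceleration. Using a(0) = 2, we get a(t) = -40·t^3 + 36·t^2 - 18·t + 2. Taking ∫a(t)dt and applying v(0) = -4, we find v(t) = -10·t^4 + 12·t^3 - 9·t^2 + 2·t - 4. Finding the integral of v(t) and using x(0) = -3: x(t) = -2·t^5 + 3·t^4 - 3·t^3 + t^2 - 4·t - 3. Using x(t) = -2·t^5 + 3·t^4 - 3·t^3 + t^2 - 4·t - 3 and substituting t = 4.6657128874458085, we find x = -3304.95730061545.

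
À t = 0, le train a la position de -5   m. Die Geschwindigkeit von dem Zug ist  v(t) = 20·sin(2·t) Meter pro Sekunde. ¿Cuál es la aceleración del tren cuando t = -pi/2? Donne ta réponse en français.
En partant de la vitesse v(t) = 20·sin(2·t), nous prenons 1 dérivée. La dérivée de la vitesse donne l'accélération: a(t) = 40·cos(2·t). En utilisant a(t) = 40·cos(2·t) et en substituant t = -pi/2, nous trouvons a = -40.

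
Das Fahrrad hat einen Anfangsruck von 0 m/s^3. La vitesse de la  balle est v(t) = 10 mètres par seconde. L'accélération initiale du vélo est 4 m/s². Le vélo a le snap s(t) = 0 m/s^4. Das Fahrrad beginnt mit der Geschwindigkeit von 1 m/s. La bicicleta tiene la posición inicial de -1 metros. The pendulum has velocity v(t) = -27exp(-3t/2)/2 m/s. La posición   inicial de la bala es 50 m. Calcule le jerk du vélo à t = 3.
Nous devons intégrer notre équation du snap s(t) = 0 1 fois. La primitive du snap est le jerk. En utilisant j(0) = 0, nous obtenons j(t) = 0. En utilisant j(t) = 0 et en substituant t = 3, nous trouvons j = 0.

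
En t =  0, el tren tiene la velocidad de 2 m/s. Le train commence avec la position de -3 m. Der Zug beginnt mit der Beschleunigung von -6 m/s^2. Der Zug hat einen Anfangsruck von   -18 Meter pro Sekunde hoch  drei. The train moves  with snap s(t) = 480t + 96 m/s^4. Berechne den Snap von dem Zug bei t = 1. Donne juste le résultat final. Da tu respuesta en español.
En t = 1, s = 576.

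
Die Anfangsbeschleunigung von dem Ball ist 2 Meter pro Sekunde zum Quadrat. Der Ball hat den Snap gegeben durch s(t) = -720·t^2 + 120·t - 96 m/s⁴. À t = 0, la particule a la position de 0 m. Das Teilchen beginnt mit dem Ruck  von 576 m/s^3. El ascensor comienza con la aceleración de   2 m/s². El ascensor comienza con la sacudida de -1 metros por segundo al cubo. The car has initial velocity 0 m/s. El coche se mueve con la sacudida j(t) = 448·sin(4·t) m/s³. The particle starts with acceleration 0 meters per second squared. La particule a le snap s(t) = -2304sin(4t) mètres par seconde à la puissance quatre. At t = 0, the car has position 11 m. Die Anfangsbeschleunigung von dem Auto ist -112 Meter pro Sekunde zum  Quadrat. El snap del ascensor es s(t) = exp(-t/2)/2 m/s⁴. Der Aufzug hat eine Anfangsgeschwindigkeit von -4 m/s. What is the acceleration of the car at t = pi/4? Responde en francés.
Nous devons trouver l'intégrale de notre équation du jerk j(t) = 448·sin(4·t) 1 fois. La primitive du jerk est l'accélération. En utilisant a(0) = -112, nous obtenons a(t) = -112·cos(4·t). De l'équation de l'accélération a(t) = -112·cos(4·t), nous substituons t = pi/4 pour obtenir a = 112.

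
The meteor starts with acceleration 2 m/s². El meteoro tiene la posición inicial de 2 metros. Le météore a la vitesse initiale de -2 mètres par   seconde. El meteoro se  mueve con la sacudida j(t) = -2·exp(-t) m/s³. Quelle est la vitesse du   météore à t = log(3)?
En partant du jerk j(t) = -2·exp(-t), nous prenons 2 intégrales. L'intégrale du jerk est l'accélération. En utilisant a(0) = 2, nous obtenons a(t) = 2·exp(-t). La primitive de l'accélération est la vitesse. En utilisant v(0) = -2, nous obtenons v(t) = -2·exp(-t). De l'équation de la vitesse v(t) = -2·exp(-t), nous substituons t = log(3) pour obtenir v = -2/3.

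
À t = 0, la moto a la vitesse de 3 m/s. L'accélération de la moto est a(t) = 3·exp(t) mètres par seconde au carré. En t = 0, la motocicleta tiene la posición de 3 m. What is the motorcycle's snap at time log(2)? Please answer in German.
Um dies zu lösen, müssen wir 2 Ableitungen unserer Gleichung für die Beschleunigung a(t) = 3·exp(t) nehmen. Durch Ableiten von der Beschleunigung erhalten wir den Ruck: j(t) = 3·exp(t). Durch Ableiten von dem Ruck erhalten wir den Snap: s(t) = 3·exp(t). Wir haben den Snap s(t) = 3·exp(t). Durch Einsetzen von t = log(2): s(log(2)) = 6.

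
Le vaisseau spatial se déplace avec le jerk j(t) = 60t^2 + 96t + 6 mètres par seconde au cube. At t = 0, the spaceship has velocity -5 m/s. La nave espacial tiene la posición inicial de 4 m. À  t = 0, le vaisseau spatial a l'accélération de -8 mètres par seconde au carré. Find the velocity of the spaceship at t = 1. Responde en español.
Debemos encontrar la integral de nuestra ecuación de la sacudida j(t) = 60·t^2 + 96·t + 6 2 veces. La antiderivada de la sacudida, con a(0) = -8, da la aceleración: a(t) = 20·t^3 + 48·t^2 + 6·t - 8. Integrando la aceleración y usando la condición inicial v(0) = -5, obtenemos v(t) = 5·t^4 + 16·t^3 + 3·t^2 - 8·t - 5. Tenemos la velocidad v(t) = 5·t^4 + 16·t^3 + 3·t^2 - 8·t - 5. Sustituyendo t = 1: v(1) = 11.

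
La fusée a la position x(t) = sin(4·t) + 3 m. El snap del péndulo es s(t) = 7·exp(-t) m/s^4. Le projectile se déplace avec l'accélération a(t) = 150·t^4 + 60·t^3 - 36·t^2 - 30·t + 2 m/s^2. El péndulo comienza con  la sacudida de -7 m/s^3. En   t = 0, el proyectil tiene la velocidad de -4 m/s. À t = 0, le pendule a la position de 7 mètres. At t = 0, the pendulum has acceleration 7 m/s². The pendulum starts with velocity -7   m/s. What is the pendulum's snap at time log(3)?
From the given snap equation s(t) = 7·exp(-t), we substitute t = log(3) to get s = 7/3.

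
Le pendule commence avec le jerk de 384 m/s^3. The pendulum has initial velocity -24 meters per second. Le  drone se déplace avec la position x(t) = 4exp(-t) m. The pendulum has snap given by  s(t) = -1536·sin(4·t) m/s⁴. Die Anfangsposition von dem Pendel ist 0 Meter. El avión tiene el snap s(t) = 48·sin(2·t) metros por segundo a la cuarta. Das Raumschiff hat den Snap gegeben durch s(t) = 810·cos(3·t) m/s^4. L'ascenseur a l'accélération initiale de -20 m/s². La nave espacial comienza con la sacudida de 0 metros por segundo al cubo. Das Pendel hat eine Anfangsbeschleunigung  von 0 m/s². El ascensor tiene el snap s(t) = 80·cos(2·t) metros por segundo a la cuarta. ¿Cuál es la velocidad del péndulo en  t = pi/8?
Debemos encontrar la integral de nuestra ecuación del snap s(t) = -1536·sin(4·t) 3 veces. La antiderivada del snap es la sacudida. Usando j(0) = 384, obtenemos j(t) = 384·cos(4·t). La antiderivada de la sacudida, con a(0) = 0, da la aceleración: a(t) = 96·sin(4·t). La integral de la aceleración, con v(0) = -24, da la velocidad: v(t) = -24·cos(4·t). Tenemos la velocidad v(t) = -24·cos(4·t). Sustituyendo t = pi/8: v(pi/8) = 0.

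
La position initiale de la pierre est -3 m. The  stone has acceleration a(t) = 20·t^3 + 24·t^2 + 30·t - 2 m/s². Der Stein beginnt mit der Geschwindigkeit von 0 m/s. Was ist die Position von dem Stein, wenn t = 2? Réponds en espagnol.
Partiendo de la aceleración a(t) = 20·t^3 + 24·t^2 + 30·t - 2, tomamos 2 integrales. Tomando ∫a(t)dt y aplicando v(0) = 0, encontramos v(t) = t·(5·t^3 + 8·t^2 + 15·t - 2). Integrando la velocidad y usando la condición inicial x(0) = -3, obtenemos x(t) = t^5 + 2·t^4 + 5·t^3 - t^2 - 3. Usando x(t) = t^5 + 2·t^4 + 5·t^3 - t^2 - 3 y sustituyendo t = 2, encontramos x = 97.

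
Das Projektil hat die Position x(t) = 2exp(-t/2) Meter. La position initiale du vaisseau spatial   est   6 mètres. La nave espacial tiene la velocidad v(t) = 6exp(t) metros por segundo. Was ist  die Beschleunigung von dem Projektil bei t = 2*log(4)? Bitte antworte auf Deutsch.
Um dies zu lösen, müssen wir 2 Ableitungen unserer Gleichung für die Position x(t) = 2·exp(-t/2) nehmen. Durch Ableiten von der Position erhalten wir die Geschwindigkeit: v(t) = -exp(-t/2). Mit d/dt von v(t) finden wir a(t) = exp(-t/2)/2. Aus der Gleichung für die Beschleunigung a(t) = exp(-t/2)/2, setzen wir t = 2*log(4) ein und erhalten a = 1/8.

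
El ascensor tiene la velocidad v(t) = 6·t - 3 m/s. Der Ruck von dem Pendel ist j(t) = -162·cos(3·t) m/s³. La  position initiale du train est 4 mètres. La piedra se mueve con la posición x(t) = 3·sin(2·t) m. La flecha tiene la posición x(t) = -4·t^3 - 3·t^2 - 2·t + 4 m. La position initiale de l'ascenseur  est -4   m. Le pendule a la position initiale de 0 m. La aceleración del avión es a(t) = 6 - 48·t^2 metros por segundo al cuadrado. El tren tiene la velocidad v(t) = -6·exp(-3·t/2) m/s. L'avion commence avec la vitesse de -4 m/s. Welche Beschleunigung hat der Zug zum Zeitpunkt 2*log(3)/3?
Um dies zu lösen, müssen wir 1 Ableitung unserer Gleichung für die Geschwindigkeit v(t) = -6·exp(-3·t/2) nehmen. Die Ableitung von der Geschwindigkeit ergibt die Beschleunigung: a(t) = 9·exp(-3·t/2). Wir haben die Beschleunigung a(t) = 9·exp(-3·t/2). Durch Einsetzen von t = 2*log(3)/3: a(2*log(3)/3) = 3.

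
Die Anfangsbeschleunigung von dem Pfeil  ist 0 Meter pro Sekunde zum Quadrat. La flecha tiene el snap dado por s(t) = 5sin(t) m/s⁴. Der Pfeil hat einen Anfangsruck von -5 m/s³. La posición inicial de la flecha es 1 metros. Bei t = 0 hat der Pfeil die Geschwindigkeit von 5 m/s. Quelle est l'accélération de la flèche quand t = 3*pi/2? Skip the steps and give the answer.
La réponse est 5.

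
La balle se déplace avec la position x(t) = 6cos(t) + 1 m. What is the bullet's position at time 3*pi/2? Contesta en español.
Usando x(t) = 6·cos(t) + 1 y sustituyendo t = 3*pi/2, encontramos x = 1.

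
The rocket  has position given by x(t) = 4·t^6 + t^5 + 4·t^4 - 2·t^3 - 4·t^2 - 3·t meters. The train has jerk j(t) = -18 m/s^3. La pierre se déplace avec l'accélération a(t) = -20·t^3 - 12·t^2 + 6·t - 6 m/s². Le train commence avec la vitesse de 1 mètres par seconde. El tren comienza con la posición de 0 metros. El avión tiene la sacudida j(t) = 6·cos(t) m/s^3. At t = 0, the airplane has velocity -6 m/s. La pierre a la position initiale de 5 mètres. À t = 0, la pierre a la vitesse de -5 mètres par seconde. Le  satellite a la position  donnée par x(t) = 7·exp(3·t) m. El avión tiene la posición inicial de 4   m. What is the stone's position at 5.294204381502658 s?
To solve this, we need to take 2 antiderivatives of our acceleration equation a(t) = -20·t^3 - 12·t^2 + 6·t - 6. Finding the integral of a(t) and using v(0) = -5: v(t) = -5·t^4 - 4·t^3 + 3·t^2 - 6·t - 5. Finding the antiderivative of v(t) and using x(0) = 5: x(t) = -t^5 - t^4 + t^3 - 3·t^2 - 5·t + 5. Using x(t) = -t^5 - t^4 + t^3 - 3·t^2 - 5·t + 5 and substituting t = 5.294204381502658, we find x = -4901.90987783365.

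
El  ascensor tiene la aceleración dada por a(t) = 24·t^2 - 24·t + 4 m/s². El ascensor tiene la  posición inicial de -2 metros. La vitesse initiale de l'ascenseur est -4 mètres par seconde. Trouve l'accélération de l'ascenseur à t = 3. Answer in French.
Nous avons l'accélération a(t) = 24·t^2 - 24·t + 4. En substituant t = 3: a(3) = 148.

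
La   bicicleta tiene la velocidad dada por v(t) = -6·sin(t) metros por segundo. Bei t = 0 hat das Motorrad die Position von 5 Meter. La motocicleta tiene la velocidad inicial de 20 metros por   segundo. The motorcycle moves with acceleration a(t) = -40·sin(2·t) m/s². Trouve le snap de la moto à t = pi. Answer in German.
Ausgehend von der Beschleunigung a(t) = -40·sin(2·t), nehmen wir 2 Ableitungen. Mit d/dt von a(t) finden wir j(t) = -80·cos(2·t). Durch Ableiten von dem Ruck erhalten wir den Snap: s(t) = 160·sin(2·t). Aus der Gleichung für den Snap s(t) = 160·sin(2·t), setzen wir t = pi ein und erhalten s = 0.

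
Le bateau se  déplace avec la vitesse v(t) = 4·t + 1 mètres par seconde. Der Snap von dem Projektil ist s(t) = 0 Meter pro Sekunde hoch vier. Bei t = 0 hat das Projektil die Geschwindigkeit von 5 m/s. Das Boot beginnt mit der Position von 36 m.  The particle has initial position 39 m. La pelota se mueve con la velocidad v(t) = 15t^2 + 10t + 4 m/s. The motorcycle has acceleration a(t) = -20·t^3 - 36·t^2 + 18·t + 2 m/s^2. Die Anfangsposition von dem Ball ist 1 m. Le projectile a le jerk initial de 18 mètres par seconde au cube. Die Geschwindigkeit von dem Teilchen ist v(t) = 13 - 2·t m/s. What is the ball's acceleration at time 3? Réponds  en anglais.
We must differentiate our velocity equation v(t) = 15·t^2 + 10·t + 4 1 time. Taking d/dt of v(t), we find a(t) = 30·t + 10. Using a(t) = 30·t + 10 and substituting t = 3, we find a = 100.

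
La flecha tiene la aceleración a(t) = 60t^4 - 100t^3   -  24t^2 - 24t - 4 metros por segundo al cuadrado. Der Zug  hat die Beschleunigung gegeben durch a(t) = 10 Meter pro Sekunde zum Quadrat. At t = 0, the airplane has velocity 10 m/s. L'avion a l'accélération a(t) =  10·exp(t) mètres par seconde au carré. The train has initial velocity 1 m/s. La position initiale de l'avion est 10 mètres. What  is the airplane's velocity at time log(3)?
Starting from acceleration a(t) = 10·exp(t), we take 1 antiderivative. Taking ∫a(t)dt and applying v(0) = 10, we find v(t) = 10·exp(t). From the given velocity equation v(t) = 10·exp(t), we substitute t = log(3) to get v = 30.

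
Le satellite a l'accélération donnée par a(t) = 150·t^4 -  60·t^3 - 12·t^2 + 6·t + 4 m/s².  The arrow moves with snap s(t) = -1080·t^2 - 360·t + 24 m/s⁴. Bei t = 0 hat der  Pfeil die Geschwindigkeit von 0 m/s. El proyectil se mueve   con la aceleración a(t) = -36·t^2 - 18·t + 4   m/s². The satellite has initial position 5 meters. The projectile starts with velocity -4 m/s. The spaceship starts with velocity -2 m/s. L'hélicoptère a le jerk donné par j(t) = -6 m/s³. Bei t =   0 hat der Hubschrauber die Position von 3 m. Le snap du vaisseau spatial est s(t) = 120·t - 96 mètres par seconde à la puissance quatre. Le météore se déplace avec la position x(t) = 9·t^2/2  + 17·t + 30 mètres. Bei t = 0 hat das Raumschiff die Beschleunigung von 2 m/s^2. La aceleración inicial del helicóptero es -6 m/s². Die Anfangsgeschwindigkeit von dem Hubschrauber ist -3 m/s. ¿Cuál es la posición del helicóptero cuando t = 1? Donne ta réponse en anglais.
We need to integrate our jerk equation j(t) = -6 3 times. Finding the integral of j(t) and using a(0) = -6: a(t) = -6·t - 6. Integrating acceleration and using the initial condition v(0) = -3, we get v(t) = -3·t^2 - 6·t - 3. Finding the integral of v(t) and using x(0) = 3: x(t) = -t^3 - 3·t^2 - 3·t + 3. Using x(t) = -t^3 - 3·t^2 - 3·t + 3 and substituting t = 1, we find x = -4.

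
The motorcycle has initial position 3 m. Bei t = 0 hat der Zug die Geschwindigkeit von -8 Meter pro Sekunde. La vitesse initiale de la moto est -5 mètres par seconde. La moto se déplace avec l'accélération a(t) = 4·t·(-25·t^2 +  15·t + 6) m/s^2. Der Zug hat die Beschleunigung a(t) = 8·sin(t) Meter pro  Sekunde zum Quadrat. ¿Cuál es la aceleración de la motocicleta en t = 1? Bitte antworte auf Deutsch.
Mit a(t) = 4·t·(-25·t^2 + 15·t + 6) und Einsetzen von t = 1, finden wir a = -16.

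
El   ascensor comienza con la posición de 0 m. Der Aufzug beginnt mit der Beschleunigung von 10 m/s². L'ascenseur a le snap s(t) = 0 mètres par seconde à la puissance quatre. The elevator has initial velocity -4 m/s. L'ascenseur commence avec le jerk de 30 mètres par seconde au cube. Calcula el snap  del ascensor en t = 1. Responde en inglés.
From the given snap equation s(t) = 0, we substitute t = 1 to get s = 0.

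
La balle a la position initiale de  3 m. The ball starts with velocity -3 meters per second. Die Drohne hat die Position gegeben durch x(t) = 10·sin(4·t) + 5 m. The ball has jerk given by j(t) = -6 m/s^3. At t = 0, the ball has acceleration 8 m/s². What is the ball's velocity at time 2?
Starting from jerk j(t) = -6, we take 2 antiderivatives. The integral of jerk, with a(0) = 8, gives acceleration: a(t) = 8 - 6·t. Taking ∫a(t)dt and applying v(0) = -3, we find v(t) = -3·t^2 + 8·t - 3. From the given velocity equation v(t) = -3·t^2 + 8·t - 3, we substitute t = 2 to get v = 1.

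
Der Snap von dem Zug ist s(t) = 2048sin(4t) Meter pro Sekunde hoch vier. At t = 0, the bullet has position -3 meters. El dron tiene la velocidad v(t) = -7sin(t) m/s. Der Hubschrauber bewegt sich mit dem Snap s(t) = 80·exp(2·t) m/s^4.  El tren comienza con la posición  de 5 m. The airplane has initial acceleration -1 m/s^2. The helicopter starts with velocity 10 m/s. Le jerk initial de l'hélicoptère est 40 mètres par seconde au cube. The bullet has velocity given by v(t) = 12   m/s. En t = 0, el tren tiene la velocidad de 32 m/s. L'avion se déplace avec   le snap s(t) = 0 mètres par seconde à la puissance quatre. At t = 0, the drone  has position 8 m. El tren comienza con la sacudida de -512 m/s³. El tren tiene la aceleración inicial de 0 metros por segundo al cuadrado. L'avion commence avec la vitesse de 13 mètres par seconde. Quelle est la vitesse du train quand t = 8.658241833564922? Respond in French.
Pour résoudre ceci, nous devons prendre 3 intégrales de notre équation du snap s(t) = 2048·sin(4·t). En intégrant le snap et en utilisant la condition initiale j(0) = -512, nous obtenons j(t) = -512·cos(4·t). En intégrant le jerk et en utilisant la condition initiale a(0) = 0, nous obtenons a(t) = -128·sin(4·t). En prenant ∫a(t)dt et en appliquant v(0) = 32, nous trouvons v(t) = 32·cos(4·t). De l'équation de la vitesse v(t) = 32·cos(4·t), nous substituons t = 8.658241833564922 pour obtenir v = -31.9089644359096.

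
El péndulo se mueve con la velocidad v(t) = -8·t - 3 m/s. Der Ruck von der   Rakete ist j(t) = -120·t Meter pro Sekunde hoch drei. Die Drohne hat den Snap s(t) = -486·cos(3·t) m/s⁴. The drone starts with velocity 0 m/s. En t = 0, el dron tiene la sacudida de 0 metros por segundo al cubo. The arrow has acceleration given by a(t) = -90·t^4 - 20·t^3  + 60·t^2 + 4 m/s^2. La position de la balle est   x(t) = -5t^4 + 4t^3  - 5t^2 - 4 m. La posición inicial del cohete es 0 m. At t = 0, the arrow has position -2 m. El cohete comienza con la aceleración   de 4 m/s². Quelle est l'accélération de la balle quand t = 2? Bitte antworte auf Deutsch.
Um dies zu lösen, müssen wir 2 Ableitungen unserer Gleichung für die Position x(t) = -5·t^4 + 4·t^3 - 5·t^2 - 4 nehmen. Die Ableitung von der Position ergibt die Geschwindigkeit: v(t) = -20·t^3 + 12·t^2 - 10·t. Mit d/dt von v(t) finden wir a(t) = -60·t^2 + 24·t - 10. Wir haben die Beschleunigung a(t) = -60·t^2 + 24·t - 10. Durch Einsetzen von t = 2: a(2) = -202.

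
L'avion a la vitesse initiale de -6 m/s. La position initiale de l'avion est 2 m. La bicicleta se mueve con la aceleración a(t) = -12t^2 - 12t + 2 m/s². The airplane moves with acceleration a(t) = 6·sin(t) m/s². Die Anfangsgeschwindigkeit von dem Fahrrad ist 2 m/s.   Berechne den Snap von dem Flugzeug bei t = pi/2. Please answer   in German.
Um dies zu lösen, müssen wir 2 Ableitungen unserer Gleichung für die Beschleunigung a(t) = 6·sin(t) nehmen. Durch Ableiten von der Beschleunigung erhalten wir den Ruck: j(t) = 6·cos(t). Mit d/dt von j(t) finden wir s(t) = -6·sin(t). Aus der Gleichung für den Snap s(t) = -6·sin(t), setzen wir t = pi/2 ein und erhalten s = -6.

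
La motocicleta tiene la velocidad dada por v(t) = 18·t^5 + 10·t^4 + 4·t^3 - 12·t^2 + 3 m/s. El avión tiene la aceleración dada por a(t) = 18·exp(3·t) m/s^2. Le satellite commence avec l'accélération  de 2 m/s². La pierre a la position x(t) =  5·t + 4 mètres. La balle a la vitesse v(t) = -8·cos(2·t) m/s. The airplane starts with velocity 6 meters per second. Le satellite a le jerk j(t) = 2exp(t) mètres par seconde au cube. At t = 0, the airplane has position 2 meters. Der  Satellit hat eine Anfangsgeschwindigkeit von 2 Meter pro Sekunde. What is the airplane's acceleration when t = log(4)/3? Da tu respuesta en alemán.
Mit a(t) = 18·exp(3·t) und Einsetzen von t = log(4)/3, finden wir a = 72.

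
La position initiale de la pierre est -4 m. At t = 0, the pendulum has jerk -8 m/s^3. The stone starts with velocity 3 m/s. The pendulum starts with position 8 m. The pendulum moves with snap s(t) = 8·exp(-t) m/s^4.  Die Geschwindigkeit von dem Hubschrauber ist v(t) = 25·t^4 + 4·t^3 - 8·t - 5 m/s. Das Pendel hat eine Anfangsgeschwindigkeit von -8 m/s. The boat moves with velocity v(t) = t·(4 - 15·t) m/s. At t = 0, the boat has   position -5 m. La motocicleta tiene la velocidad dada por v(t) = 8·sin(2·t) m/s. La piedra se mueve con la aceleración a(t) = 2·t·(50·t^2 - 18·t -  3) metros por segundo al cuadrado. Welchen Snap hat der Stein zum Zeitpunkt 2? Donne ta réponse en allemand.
Ausgehend von der Beschleunigung a(t) = 2·t·(50·t^2 - 18·t - 3), nehmen wir 2 Ableitungen. Die Ableitung von der Beschleunigung ergibt den Ruck: j(t) = 100·t^2 + 2·t·(100·t - 18) - 36·t - 6. Durch Ableiten von dem Ruck erhalten wir den Snap: s(t) = 600·t - 72. Mit s(t) = 600·t - 72 und Einsetzen von t = 2, finden wir s = 1128.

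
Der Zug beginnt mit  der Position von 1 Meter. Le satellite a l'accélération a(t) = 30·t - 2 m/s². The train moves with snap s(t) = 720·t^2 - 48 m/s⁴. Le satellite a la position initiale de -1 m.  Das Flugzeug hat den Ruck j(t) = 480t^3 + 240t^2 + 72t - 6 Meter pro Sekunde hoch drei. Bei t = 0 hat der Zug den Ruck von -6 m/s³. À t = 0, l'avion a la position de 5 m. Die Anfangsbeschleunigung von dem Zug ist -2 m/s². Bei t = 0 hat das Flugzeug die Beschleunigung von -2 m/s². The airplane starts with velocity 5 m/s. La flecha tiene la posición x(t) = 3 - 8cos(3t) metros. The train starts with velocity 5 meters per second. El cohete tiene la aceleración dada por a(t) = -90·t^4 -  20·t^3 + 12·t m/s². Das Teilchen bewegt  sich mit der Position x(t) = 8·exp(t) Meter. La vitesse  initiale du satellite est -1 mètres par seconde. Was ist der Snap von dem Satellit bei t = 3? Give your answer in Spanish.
Debemos derivar nuestra ecuación de la aceleración a(t) = 30·t - 2 2 veces. Tomando d/dt de a(t), encontramos j(t) = 30. Tomando d/dt de j(t), encontramos s(t) = 0. Usando s(t) = 0 y sustituyendo t = 3, encontramos s = 0.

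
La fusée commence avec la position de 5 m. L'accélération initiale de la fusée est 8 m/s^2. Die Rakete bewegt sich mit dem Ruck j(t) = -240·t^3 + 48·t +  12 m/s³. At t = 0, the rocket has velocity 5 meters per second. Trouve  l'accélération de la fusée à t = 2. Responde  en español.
Para resolver esto, necesitamos tomar 1 integral de nuestra ecuación de la sacudida j(t) = -240·t^3 + 48·t + 12. Integrando la sacudida y usando la condición inicial a(0) = 8, obtenemos a(t) = -60·t^4 + 24·t^2 + 12·t + 8. De la ecuación de la aceleración a(t) = -60·t^4 + 24·t^2 + 12·t + 8, sustituimos t = 2 para obtener a = -832.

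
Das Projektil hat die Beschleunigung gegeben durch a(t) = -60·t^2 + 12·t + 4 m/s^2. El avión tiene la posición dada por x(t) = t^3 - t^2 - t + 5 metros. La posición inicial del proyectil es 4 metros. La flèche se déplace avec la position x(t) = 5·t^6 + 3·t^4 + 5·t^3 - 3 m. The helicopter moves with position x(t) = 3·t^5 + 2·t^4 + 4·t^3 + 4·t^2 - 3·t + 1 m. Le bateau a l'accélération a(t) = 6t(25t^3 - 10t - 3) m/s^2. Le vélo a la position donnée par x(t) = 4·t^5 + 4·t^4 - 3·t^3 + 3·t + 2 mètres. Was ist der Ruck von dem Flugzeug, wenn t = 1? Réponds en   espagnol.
Partiendo de la posición x(t) = t^3 - t^2 - t + 5, tomamos 3 derivadas. Tomando d/dt de x(t), encontramos v(t) = 3·t^2 - 2·t - 1. La derivada de la velocidad da la aceleración: a(t) = 6·t - 2. La derivada de la aceleración da la sacudida: j(t) = 6. De la ecuación de la sacudida j(t) = 6, sustituimos t = 1 para obtener j = 6.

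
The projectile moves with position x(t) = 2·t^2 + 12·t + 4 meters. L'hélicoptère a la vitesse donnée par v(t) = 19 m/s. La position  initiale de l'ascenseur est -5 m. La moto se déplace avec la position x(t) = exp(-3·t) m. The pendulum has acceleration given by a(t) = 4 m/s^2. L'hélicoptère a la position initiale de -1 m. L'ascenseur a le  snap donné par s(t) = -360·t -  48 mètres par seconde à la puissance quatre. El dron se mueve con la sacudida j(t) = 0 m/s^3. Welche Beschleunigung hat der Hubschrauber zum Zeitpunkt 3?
Wir müssen unsere Gleichung für die Geschwindigkeit v(t) = 19 1-mal ableiten. Die Ableitung von der Geschwindigkeit ergibt die Beschleunigung: a(t) = 0. Mit a(t) = 0 und Einsetzen von t = 3, finden wir a = 0.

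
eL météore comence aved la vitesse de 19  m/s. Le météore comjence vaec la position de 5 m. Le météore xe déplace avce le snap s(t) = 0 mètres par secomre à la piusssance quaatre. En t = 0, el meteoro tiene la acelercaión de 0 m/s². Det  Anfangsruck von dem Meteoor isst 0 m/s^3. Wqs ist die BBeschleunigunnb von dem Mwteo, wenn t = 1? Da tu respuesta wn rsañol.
Necesitamos integrar nuestra ecuación del snap s(t) = 0 2 veces. La integral del snap, con j(0) = 0, da la sacudida: j(t) = 0. Tomando ∫j(t)dt y aplicando a(0) = 0, encontramos a(t) = 0. De la ecuación de la aceleración a(t) = 0, sustituimos t = 1 para obtener a = 0.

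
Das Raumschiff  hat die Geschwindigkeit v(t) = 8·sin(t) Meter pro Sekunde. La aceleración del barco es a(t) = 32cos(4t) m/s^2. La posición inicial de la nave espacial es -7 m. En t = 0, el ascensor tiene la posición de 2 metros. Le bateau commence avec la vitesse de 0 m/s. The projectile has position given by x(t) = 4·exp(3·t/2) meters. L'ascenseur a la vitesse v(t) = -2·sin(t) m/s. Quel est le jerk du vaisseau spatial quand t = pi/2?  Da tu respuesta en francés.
Nous devons dériver notre équation de la vitesse v(t) = 8·sin(t) 2 fois. En prenant d/dt de v(t), nous trouvons a(t) = 8·cos(t). En prenant d/dt de a(t), nous trouvons j(t) = -8·sin(t). En utilisant j(t) = -8·sin(t) et en substituant t = pi/2, nous trouvons j = -8.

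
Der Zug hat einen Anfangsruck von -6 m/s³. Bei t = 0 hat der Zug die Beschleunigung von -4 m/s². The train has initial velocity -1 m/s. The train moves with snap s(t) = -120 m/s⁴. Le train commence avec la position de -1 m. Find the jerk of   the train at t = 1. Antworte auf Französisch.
Nous devons intégrer notre équation du snap s(t) = -120 1 fois. L'intégrale du snap, avec j(0) = -6, donne le jerk: j(t) = -120·t - 6. De l'équation du jerk j(t) = -120·t - 6, nous substituons t = 1 pour obtenir j = -126.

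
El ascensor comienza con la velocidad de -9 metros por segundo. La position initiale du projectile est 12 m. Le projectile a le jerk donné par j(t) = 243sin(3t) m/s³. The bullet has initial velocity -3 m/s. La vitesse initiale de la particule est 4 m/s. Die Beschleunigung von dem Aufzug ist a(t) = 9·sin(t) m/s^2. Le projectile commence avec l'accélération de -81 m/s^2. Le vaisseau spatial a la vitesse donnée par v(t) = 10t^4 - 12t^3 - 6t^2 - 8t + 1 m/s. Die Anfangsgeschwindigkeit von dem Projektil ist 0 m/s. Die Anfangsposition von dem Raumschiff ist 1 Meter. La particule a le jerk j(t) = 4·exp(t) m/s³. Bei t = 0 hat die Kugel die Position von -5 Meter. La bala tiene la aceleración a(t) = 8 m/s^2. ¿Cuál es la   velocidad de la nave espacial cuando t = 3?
Tenemos la velocidad v(t) = 10·t^4 - 12·t^3 - 6·t^2 - 8·t + 1. Sustituyendo t = 3: v(3) = 409.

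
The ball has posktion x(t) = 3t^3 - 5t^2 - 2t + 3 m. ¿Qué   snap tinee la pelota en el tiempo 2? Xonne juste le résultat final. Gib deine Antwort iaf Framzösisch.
La réponse est 0.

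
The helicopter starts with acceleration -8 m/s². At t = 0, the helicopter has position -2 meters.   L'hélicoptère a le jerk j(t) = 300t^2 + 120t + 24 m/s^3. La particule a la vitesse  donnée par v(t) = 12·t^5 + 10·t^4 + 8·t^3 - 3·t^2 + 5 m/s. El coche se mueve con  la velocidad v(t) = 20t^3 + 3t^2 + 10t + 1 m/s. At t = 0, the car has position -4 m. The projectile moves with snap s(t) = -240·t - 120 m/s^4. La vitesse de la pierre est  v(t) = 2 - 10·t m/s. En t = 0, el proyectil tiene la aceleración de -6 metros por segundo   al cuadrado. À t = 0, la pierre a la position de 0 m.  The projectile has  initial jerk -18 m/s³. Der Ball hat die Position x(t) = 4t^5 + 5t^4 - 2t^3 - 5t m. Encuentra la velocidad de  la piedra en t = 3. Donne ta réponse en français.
Nous avons la vitesse v(t) = 2 - 10·t. En substituant t = 3: v(3) = -28.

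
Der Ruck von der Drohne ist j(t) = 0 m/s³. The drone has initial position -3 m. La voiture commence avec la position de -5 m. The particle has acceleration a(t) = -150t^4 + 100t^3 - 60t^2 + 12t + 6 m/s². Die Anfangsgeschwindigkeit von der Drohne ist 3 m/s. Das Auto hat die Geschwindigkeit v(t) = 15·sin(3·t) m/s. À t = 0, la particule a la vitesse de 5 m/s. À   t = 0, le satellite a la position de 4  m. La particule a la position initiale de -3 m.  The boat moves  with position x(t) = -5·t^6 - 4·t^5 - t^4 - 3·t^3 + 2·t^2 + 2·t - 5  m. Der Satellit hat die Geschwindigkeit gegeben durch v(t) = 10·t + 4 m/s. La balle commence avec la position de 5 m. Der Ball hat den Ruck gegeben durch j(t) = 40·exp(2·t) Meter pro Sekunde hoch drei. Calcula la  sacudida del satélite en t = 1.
Debemos derivar nuestra ecuación de la velocidad v(t) = 10·t + 4 2 veces. La derivada de la velocidad da la aceleración: a(t) = 10. La derivada de la aceleración da la sacudida: j(t) = 0. Tenemos la sacudida j(t) = 0. Sustituyendo t = 1: j(1) = 0.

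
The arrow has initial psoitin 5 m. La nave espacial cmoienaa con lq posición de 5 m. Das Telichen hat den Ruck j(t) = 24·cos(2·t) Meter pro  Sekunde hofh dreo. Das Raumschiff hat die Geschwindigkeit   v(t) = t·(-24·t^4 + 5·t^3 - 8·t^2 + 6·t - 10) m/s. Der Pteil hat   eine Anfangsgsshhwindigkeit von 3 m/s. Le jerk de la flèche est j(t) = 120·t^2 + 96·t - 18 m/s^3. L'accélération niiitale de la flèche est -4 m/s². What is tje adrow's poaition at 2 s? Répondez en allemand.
Um dies zu lösen, müssen wir 3 Integrale unserer Gleichung für den Ruck j(t) = 120·t^2 + 96·t - 18 finden. Durch Integration von dem Ruck und Verwendung der Anfangsbedingung a(0) = -4, erhalten wir a(t) = 40·t^3 + 48·t^2 - 18·t - 4. Das Integral von der Beschleunigung ist die Geschwindigkeit. Mit v(0) = 3 erhalten wir v(t) = 10·t^4 + 16·t^3 - 9·t^2 - 4·t + 3. Das Integral von der Geschwindigkeit ist die Position. Mit x(0) = 5 erhalten wir x(t) = 2·t^5 + 4·t^4 - 3·t^3 - 2·t^2 + 3·t + 5. Mit x(t) = 2·t^5 + 4·t^4 - 3·t^3 - 2·t^2 + 3·t + 5 und Einsetzen von t = 2, finden wir x = 107.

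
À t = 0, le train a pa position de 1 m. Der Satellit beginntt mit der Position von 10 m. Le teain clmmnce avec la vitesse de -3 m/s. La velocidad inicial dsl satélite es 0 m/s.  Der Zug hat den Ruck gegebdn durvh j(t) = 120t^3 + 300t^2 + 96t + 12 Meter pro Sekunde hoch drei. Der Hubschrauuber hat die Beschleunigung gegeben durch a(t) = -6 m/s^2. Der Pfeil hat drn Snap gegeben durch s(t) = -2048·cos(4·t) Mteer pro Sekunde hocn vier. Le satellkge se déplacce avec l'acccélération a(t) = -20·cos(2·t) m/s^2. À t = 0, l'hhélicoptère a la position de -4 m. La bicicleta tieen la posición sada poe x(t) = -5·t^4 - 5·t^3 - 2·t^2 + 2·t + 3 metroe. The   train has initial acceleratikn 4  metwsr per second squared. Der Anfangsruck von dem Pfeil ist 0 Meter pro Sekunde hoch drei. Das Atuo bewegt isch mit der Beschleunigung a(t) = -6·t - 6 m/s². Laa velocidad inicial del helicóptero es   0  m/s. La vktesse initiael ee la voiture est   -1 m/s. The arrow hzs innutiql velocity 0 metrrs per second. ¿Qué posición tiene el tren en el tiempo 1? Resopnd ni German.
Wir müssen unsere Gleichung für den Ruck j(t) = 120·t^3 + 300·t^2 + 96·t + 12 3-mal integrieren. Das Integral von dem Ruck, mit a(0) = 4, ergibt die Beschleunigung: a(t) = 30·t^4 + 100·t^3 + 48·t^2 + 12·t + 4. Das Integral von der Beschleunigung, mit v(0) = -3, ergibt die Geschwindigkeit: v(t) = 6·t^5 + 25·t^4 + 16·t^3 + 6·t^2 + 4·t - 3. Mit ∫v(t)dt und Anwendung von x(0) = 1, finden wir x(t) = t^6 + 5·t^5 + 4·t^4 + 2·t^3 + 2·t^2 - 3·t + 1. Wir haben die Position x(t) = t^6 + 5·t^5 + 4·t^4 + 2·t^3 + 2·t^2 - 3·t + 1. Durch Einsetzen von t = 1: x(1) = 12.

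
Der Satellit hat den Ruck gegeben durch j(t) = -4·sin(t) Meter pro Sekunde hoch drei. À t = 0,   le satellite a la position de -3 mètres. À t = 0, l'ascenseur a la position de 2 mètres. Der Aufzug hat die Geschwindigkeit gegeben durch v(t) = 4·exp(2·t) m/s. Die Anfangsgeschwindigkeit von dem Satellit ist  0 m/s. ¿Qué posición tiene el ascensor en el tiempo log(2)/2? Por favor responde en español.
Partiendo de la velocidad v(t) = 4·exp(2·t), tomamos 1 integral. La antiderivada de la velocidad es la posición. Usando x(0) = 2, obtenemos x(t) = 2·exp(2·t). Tenemos la posición x(t) = 2·exp(2·t). Sustituyendo t = log(2)/2: x(log(2)/2) = 4.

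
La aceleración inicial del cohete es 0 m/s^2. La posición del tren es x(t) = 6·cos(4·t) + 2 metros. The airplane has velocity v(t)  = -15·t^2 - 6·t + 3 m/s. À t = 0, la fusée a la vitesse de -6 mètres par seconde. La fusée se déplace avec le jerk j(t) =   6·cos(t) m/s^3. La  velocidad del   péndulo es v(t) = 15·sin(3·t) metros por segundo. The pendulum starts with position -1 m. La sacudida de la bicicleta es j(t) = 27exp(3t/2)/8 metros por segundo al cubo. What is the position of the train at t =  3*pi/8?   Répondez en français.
En utilisant x(t) = 6·cos(4·t) + 2 et en substituant t = 3*pi/8, nous trouvons x = 2.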